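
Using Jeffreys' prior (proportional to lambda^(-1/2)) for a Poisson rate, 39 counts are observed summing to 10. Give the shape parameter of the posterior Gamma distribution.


Conjugate update: Gamma(prior_shape + S, prior_rate + n).
Prior shape = 0.5, prior rate = 0.
Posterior shape = 0.5 + S = 0.5 + 10 = 10.5

10.5


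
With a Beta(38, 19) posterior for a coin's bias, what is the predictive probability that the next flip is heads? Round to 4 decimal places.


The predictive probability equals the posterior mean.
P(next = heads) = alpha / (alpha + beta)
= 38 / 57 = 0.6667

0.6667


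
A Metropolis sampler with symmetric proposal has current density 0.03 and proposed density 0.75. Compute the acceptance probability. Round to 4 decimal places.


For symmetric proposals, acceptance = min(1, pi(x*)/pi(x))
= min(1, 0.75/0.03)
= min(1, 25.0) = 1.0

1.0


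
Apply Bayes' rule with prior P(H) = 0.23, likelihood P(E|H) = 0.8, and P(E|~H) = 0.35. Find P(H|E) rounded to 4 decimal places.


Step 1: Compute marginal P(E) = P(E|H)P(H) + P(E|~H)P(~H)
= 0.8*0.23 + 0.35*0.77 = 0.4535
Step 2: P(H|E) = P(E|H)P(H)/P(E) = 0.184/0.4535
= 0.4057

0.4057


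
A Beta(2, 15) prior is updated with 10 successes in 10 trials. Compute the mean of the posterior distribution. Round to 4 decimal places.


After update: Beta(12, 15)
Mean = 12 / (12 + 15) = 12 / 27
= 0.4444

0.4444


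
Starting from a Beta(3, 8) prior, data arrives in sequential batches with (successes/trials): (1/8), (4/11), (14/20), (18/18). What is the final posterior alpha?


In sequential Bayesian updating, we sum all successes.
Total successes = 37
Final alpha = 3 + 37 = 40

40


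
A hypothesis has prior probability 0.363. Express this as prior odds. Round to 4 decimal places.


Odds = P(H) / P(not H) = 0.363 / 0.637
= 0.5699

0.5699


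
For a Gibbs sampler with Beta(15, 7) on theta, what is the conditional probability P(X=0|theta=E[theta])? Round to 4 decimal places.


E[theta] = 15/(15+7) = 0.6818
P(X=0|theta) = 1 - theta = 0.3182

0.3182


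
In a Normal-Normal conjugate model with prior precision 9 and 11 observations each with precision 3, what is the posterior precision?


Posterior precision = prior precision + n * observation precision
= 9 + 11 * 3
= 9 + 33 = 42

42


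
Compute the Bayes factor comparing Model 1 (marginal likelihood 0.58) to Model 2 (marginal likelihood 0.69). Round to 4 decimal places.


BF12 = marginal likelihood of M1 / marginal likelihood of M2
= 0.58/0.69
= 0.8406

0.8406


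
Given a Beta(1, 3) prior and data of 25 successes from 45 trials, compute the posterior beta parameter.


Number of failures = 45 - 25 = 20
Posterior beta = 3 + 20 = 23

23


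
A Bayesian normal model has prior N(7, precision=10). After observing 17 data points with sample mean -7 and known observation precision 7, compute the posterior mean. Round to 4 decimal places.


Posterior mean = (prior_precision * prior_mean + n * data_precision * data_mean) / (prior_precision + n * data_precision)
Numerator = 10*7 + 17*7*-7 = -763
Denominator = 10 + 17*7 = 129
Posterior mean = -5.9147

-5.9147


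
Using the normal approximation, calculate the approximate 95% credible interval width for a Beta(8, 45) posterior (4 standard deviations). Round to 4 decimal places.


Var(Beta) = 8*45/(53^2 * 54) = 0.0024
SD = 0.0487
Width ~ 4*SD = 0.1949

0.1949


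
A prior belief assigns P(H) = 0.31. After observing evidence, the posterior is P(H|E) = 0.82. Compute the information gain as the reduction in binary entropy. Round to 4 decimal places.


H(prior) = -0.31*log2(0.31) - 0.69*log2(0.69)
= 0.8932
H(post) = -0.82*log2(0.82) - 0.18*log2(0.18)
= 0.6801
IG = 0.8932 - 0.6801 = 0.2131

0.2131


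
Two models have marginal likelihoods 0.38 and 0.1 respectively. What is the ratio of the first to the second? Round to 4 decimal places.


Evidence ratio = 0.38 / 0.1
= 3.8

3.8


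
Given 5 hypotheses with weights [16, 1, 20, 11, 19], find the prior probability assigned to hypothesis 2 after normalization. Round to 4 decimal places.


To normalize, divide each weight by the sum of all weights.
Sum = 67
Prior(H2) = 1/67 = 0.0149

0.0149


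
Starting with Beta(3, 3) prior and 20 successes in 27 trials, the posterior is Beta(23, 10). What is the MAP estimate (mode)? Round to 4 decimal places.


The mode of Beta(a, b) when a > 1 and b > 1 is (a-1)/(a+b-2)
= (23 - 1) / (23 + 10 - 2)
= 22 / 31
= 0.7097

0.7097


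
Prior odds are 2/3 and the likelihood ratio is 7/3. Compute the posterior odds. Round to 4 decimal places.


Posterior odds = prior odds * likelihood ratio
= (2/3) * (7/3)
= 14 / 9
= 1.5556

1.5556


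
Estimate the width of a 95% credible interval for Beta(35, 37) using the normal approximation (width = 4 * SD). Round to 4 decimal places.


For Beta(a,b): Var = ab/((a+b)^2(a+b+1))
Var = 0.0034, SD = 0.0585
Approximate 95% CI width = 4 * 0.0585 = 0.234

0.234


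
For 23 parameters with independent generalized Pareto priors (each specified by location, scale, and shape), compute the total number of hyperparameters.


A generalized Pareto prior has 3 hyperparameters per parameter.
Total = 23 * 3 = 69

69


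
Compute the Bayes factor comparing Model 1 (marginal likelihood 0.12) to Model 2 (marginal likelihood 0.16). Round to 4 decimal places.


BF12 = marginal likelihood of M1 / marginal likelihood of M2
= 0.12/0.16
= 0.75

0.75


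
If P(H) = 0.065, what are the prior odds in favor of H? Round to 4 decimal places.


Prior odds = P(H) / (1 - P(H))
= 0.065 / 0.935
= 0.0695

0.0695


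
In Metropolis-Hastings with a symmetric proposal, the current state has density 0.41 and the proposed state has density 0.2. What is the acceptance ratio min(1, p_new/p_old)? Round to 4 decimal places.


Ratio = p_new / p_old = 0.2 / 0.41 = 0.4878
Acceptance = min(1, 0.4878) = 0.4878

0.4878


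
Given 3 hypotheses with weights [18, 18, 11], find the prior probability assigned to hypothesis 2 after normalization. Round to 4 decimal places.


To normalize, divide each weight by the sum of all weights.
Sum = 47
Prior(H2) = 18/47 = 0.383

0.383


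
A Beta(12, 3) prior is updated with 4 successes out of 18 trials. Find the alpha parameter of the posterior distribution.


In the Beta-Binomial conjugate update:
alpha_post = alpha_prior + successes
= 12 + 4
= 16

16


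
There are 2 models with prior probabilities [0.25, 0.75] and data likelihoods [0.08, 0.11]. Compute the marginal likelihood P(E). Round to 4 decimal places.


P(E) = sum over models of P(M_i) * P(E|M_i)
= 0.25*0.08 + 0.75*0.11
= 0.1025

0.1025


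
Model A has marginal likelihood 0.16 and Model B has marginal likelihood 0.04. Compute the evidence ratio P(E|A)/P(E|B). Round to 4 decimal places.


Evidence ratio = P(E|A) / P(E|B)
= 0.16 / 0.04
= 4.0

4.0


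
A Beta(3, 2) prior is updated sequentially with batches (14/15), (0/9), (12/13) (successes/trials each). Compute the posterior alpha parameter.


Sequential conjugate updating is equivalent to a single batch update.
Total successes across all batches = 26
alpha_posterior = alpha_prior + total_successes = 3 + 26
= 29

29


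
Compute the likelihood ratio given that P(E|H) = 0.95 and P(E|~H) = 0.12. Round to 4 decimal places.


LR = P(E|H) / P(E|~H)
= 0.95 / 0.12 = 7.9167

7.9167


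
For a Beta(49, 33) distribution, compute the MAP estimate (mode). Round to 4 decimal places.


MAP = mode = (a-1)/(a+b-2)
= (49-1)/(49+33-2)
= 48/80 = 0.6

0.6


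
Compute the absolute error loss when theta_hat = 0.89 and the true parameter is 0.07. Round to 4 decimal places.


L = |theta_hat - theta_true|
= |0.89 - 0.07| = 0.82

0.82


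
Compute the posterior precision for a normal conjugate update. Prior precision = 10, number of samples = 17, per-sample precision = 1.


tau_post = tau_0 + n * tau
= 10 + 17 * 1 = 27

27


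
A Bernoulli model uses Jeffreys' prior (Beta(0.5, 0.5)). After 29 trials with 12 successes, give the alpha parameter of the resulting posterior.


Posterior = Beta(prior_alpha + successes, prior_beta + failures)
= Beta(0.5 + 12, 0.5 + 17)
Posterior alpha = 0.5 + k = 0.5 + 12 = 12.5

12.5


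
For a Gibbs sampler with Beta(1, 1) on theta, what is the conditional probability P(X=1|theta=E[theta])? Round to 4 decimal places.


E[theta] = 1/(1+1) = 0.5
P(X=1|theta) = theta = 0.5

0.5


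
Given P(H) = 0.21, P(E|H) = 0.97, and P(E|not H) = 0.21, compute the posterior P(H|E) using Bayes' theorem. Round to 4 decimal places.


By Bayes' theorem: P(H|E) = P(E|H)*P(H) / P(E)
P(E) = P(E|H)*P(H) + P(E|not H)*P(not H)
P(E) = 0.97*0.21 + 0.21*0.79 = 0.3696
P(H|E) = 0.97*0.21 / 0.3696 = 0.5511

0.5511


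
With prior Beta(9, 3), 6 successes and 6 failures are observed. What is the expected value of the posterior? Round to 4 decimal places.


Posterior = Beta(15, 9)
E[theta] = alpha/(alpha+beta)
= 15/24 = 0.625

0.625


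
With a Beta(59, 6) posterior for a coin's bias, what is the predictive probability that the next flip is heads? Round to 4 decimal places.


The predictive probability equals the posterior mean.
P(next = heads) = alpha / (alpha + beta)
= 59 / 65 = 0.9077

0.9077


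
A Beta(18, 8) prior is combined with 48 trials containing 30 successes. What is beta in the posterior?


In conjugate updating:
beta_posterior = beta_prior + (n - k)
= 8 + (48 - 30)
= 8 + 18 = 26

26


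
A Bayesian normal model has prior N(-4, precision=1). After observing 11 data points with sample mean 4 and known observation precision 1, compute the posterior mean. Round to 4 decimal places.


Posterior mean = (prior_precision * prior_mean + n * data_precision * data_mean) / (prior_precision + n * data_precision)
Numerator = 1*-4 + 11*1*4 = 40
Denominator = 1 + 11*1 = 12
Posterior mean = 3.3333

3.3333


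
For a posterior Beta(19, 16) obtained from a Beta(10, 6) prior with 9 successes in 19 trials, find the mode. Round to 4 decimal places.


Mode = (alpha - 1) / (alpha + beta - 2)
= 18 / 33
= 0.5455

0.5455


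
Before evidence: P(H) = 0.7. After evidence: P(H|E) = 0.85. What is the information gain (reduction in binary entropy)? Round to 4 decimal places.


Prior entropy = 0.8813
Posterior entropy = 0.6098
Information gain = 0.8813 - 0.6098 = 0.2715

0.2715


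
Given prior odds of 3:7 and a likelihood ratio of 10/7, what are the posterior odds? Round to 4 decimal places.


Posterior odds = prior odds * LR
Prior odds = 3/7 = 0.4286
LR = 10/7 = 1.4286
Posterior odds = 0.4286 * 1.4286 = 0.6122

0.6122


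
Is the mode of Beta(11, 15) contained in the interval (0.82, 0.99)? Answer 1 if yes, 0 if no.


Mode = (a-1)/(a+b-2) = 10/24 = 0.4167
Interval: (0.82, 0.99)
Contains mode? 0

0


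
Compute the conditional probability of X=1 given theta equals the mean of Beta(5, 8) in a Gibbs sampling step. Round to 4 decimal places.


Mean of Beta(5, 8) = 0.3846
P(X=1 | theta=0.3846) = 0.3846

0.3846


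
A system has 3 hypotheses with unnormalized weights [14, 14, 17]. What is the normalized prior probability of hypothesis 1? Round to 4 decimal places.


The normalized prior is the weight divided by the total.
Total weight = 45
P(H1) = 14 / 45 = 0.3111

0.3111


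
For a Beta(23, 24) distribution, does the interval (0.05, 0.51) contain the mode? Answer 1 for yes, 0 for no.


Mode of Beta(a,b) = (a-1)/(a+b-2)
= (23-1)/(23+24-2) = 0.4889
Check: 0.05 <= 0.4889 <= 0.51?
Result: 1

1


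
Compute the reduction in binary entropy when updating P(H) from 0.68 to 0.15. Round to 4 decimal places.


H_before = -p*log2(p) - (1-p)*log2(1-p) for p=0.68: 0.9044
H_after for p=0.15: 0.6098
Reduction = 0.9044 - 0.6098 = 0.2945

0.2945


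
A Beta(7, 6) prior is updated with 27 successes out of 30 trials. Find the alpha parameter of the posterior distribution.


In the Beta-Binomial conjugate update:
alpha_post = alpha_prior + successes
= 7 + 27
= 34

34


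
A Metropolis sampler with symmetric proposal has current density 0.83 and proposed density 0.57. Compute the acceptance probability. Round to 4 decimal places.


For symmetric proposals, acceptance = min(1, pi(x*)/pi(x))
= min(1, 0.57/0.83)
= min(1, 0.6867) = 0.6867

0.6867


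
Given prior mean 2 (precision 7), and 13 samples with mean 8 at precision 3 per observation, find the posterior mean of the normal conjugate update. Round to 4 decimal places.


The posterior mean is a precision-weighted average of prior and data.
Post. prec. = 7 + 39 = 46
Post. mean = (14 + 312)/46 = 326/46 = 7.087

7.087


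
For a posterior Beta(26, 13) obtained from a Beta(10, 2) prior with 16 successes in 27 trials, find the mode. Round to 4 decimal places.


Mode = (alpha - 1) / (alpha + beta - 2)
= 25 / 37
= 0.6757

0.6757


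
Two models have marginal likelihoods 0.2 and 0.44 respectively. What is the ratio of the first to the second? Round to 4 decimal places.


Evidence ratio = 0.2 / 0.44
= 0.4545

0.4545


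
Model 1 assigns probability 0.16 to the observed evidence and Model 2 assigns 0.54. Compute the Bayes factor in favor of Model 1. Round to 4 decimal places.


BF = P(data|M1) / P(data|M2)
= 0.16 / 0.54 = 0.2963

0.2963


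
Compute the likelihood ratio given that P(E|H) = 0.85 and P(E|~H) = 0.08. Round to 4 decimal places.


LR = P(E|H) / P(E|~H)
= 0.85 / 0.08 = 10.625

10.625


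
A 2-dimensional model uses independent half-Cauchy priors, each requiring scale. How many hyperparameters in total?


Per parameter: 1 (scale).
Total = 2 * 1 = 2

2


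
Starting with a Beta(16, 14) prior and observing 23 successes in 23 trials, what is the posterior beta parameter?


Posterior beta = prior beta + failures
Failures = 23 - 23 = 0
beta_post = 14 + 0 = 14

14


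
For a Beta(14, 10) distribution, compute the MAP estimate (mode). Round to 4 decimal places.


MAP = mode = (a-1)/(a+b-2)
= (14-1)/(14+10-2)
= 13/22 = 0.5909

0.5909


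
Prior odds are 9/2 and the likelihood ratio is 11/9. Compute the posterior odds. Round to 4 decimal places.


Posterior odds = prior odds * likelihood ratio
= (9/2) * (11/9)
= 99 / 18
= 5.5

5.5


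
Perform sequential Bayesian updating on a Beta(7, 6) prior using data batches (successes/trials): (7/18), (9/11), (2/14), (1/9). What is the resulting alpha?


Accumulate successes: 19
Posterior alpha = prior alpha + sum of successes
= 7 + 19 = 26

26


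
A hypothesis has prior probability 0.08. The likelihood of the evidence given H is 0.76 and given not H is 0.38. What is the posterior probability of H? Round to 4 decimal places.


Using Bayes' theorem:
P(E) = 0.08 * 0.76 + 0.92 * 0.38
P(E) = 0.4104
P(H|E) = (0.08 * 0.76) / 0.4104 = 0.1481

0.1481


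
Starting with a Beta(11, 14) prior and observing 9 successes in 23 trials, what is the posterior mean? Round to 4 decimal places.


Posterior parameters: alpha = 11 + 9 = 20
beta = 14 + 14 = 28
Posterior mean = alpha / (alpha + beta) = 20 / 48
= 0.4167

0.4167


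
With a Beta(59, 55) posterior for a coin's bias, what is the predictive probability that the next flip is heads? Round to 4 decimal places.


The predictive probability equals the posterior mean.
P(next = heads) = alpha / (alpha + beta)
= 59 / 114 = 0.5175

0.5175


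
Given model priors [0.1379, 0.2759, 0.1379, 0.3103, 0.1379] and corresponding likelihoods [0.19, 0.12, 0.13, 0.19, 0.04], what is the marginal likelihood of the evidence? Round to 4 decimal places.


P(E) = sum_i P(M_i) P(E|M_i)
= 0.0262 + 0.0331 + 0.0179 + 0.059 + 0.0055
= 0.1417

0.1417


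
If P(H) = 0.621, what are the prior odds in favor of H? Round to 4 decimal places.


Prior odds = P(H) / (1 - P(H))
= 0.621 / 0.379
= 1.6385

1.6385


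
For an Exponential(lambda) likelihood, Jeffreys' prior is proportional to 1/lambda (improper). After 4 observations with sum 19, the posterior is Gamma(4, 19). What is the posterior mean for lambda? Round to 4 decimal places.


Posterior = Gamma(n, sum_x) = Gamma(4, 19)
Posterior mean = shape/rate = 4/19
= 0.2105

0.2105


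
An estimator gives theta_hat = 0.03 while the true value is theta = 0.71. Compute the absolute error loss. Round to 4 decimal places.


The absolute error loss is |theta_hat - theta|
= |0.03 - 0.71|
= 0.68

0.68


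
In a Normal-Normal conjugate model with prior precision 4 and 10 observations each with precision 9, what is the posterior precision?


Posterior precision = prior precision + n * observation precision
= 4 + 10 * 9
= 4 + 90 = 94

94


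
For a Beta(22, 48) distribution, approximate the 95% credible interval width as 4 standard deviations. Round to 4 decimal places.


Variance of Beta(a,b) = ab / ((a+b)^2 * (a+b+1))
= 22*48 / ((70)^2 * 71)
= 0.003
SD = sqrt(0.003) = 0.0551
Width = 4 * SD = 0.2204

0.2204


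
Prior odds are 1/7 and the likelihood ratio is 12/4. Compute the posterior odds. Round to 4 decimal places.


Posterior odds = prior odds * likelihood ratio
= (1/7) * (12/4)
= 12 / 28
= 0.4286

0.4286


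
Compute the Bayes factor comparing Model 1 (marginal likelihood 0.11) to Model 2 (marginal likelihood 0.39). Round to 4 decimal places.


BF12 = marginal likelihood of M1 / marginal likelihood of M2
= 0.11/0.39
= 0.2821

0.2821


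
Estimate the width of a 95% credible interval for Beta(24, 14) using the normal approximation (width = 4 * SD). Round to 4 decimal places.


For Beta(a,b): Var = ab/((a+b)^2(a+b+1))
Var = 0.006, SD = 0.0772
Approximate 95% CI width = 4 * 0.0772 = 0.309

0.309


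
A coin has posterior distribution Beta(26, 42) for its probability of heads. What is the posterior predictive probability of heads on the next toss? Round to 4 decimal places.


Posterior predictive = E[theta] = alpha/(alpha+beta)
= 26/68
= 0.3824

0.3824


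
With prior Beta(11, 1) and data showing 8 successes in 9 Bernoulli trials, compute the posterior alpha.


Conjugate update: alpha_posterior = alpha_prior + k
= 11 + 8 = 19

19


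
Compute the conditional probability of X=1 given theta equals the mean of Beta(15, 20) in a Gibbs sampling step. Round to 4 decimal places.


Mean of Beta(15, 20) = 0.4286
P(X=1 | theta=0.4286) = 0.4286

0.4286


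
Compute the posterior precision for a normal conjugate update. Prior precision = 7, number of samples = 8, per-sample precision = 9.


tau_post = tau_0 + n * tau
= 7 + 8 * 9 = 79

79


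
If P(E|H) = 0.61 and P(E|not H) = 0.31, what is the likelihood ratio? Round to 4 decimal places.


Likelihood ratio = P(E|H) / P(E|not H)
= 0.61 / 0.31
= 1.9677

1.9677


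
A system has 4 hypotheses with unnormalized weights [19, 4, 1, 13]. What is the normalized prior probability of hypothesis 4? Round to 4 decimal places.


The normalized prior is the weight divided by the total.
Total weight = 37
P(H4) = 13 / 37 = 0.3514

0.3514


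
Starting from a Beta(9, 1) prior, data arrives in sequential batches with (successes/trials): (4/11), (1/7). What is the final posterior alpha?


In sequential Bayesian updating, we sum all successes.
Total successes = 5
Final alpha = 9 + 5 = 14

14


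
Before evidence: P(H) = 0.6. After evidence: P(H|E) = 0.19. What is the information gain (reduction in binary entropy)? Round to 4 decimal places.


Prior entropy = 0.971
Posterior entropy = 0.7015
Information gain = 0.971 - 0.7015 = 0.2695

0.2695


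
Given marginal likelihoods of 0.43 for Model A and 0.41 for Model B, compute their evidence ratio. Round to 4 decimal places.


Ratio = ML(A) / ML(B) = 0.43/0.41
= 1.0488

1.0488


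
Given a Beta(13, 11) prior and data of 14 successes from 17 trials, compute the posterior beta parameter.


Number of failures = 17 - 14 = 3
Posterior beta = 11 + 3 = 14

14


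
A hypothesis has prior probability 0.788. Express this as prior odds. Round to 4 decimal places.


Odds = P(H) / P(not H) = 0.788 / 0.212
= 3.717

3.717


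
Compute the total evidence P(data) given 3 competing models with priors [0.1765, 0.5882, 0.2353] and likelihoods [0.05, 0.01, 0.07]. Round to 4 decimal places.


Marginal likelihood = sum P(model_i) * P(data|model_i)
Model 1: 0.1765 * 0.05 = 0.0088
Model 2: 0.5882 * 0.01 = 0.0059
Model 3: 0.2353 * 0.07 = 0.0165
Total = 0.0312

0.0312


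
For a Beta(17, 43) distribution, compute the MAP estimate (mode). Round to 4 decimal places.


MAP = mode = (a-1)/(a+b-2)
= (17-1)/(17+43-2)
= 16/58 = 0.2759

0.2759


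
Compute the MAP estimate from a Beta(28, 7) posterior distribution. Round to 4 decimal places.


MAP = mode of Beta distribution
= (alpha - 1)/(alpha + beta - 2)
= (28-1)/(28+7-2)
= 27/33 = 0.8182

0.8182


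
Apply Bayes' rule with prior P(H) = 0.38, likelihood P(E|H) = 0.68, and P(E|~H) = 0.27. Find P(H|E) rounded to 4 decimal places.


Step 1: Compute marginal P(E) = P(E|H)P(H) + P(E|~H)P(~H)
= 0.68*0.38 + 0.27*0.62 = 0.4258
Step 2: P(H|E) = P(E|H)P(H)/P(E) = 0.2584/0.4258
= 0.6069

0.6069


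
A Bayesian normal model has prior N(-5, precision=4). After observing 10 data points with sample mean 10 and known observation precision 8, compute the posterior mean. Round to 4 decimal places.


Posterior mean = (prior_precision * prior_mean + n * data_precision * data_mean) / (prior_precision + n * data_precision)
Numerator = 4*-5 + 10*8*10 = 780
Denominator = 4 + 10*8 = 84
Posterior mean = 9.2857

9.2857


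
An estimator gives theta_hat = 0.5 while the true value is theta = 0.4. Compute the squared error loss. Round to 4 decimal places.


The squared error loss is (theta_hat - theta)^2
= (0.5 - 0.4)^2
= (0.1)^2 = 0.01

0.01


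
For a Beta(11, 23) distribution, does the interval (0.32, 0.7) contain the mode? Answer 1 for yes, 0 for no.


Mode of Beta(a,b) = (a-1)/(a+b-2)
= (11-1)/(11+23-2) = 0.3125
Check: 0.32 <= 0.3125 <= 0.7?
Result: 0

0


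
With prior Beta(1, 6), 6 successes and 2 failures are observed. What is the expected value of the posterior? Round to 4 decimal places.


Posterior = Beta(7, 8)
E[theta] = alpha/(alpha+beta)
= 7/15 = 0.4667

0.4667


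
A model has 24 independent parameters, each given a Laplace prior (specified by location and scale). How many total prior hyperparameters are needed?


Each Laplace prior needs 2 hyperparameters (location and scale).
Total = 2 * 24 = 48

48


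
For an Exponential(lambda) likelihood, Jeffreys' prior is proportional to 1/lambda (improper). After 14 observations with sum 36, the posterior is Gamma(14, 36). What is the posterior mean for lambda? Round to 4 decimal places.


Posterior = Gamma(n, sum_x) = Gamma(14, 36)
Posterior mean = shape/rate = 14/36
= 0.3889

0.3889


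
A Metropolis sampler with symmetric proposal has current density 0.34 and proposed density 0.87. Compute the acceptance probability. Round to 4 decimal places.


For symmetric proposals, acceptance = min(1, pi(x*)/pi(x))
= min(1, 0.87/0.34)
= min(1, 2.5588) = 1.0

1.0


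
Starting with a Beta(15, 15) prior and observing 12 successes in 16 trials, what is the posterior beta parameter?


Posterior beta = prior beta + failures
Failures = 16 - 12 = 4
beta_post = 15 + 4 = 19

19


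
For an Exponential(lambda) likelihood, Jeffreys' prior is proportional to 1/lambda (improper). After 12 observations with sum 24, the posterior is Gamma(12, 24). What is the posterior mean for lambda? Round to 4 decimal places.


Posterior = Gamma(n, sum_x) = Gamma(12, 24)
Posterior mean = shape/rate = 12/24
= 0.5

0.5


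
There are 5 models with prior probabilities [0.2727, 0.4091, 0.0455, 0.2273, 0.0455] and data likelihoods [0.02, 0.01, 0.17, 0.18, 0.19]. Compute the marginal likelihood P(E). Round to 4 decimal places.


P(E) = sum over models of P(M_i) * P(E|M_i)
= 0.2727*0.02 + 0.4091*0.01 + 0.0455*0.17 + 0.2273*0.18 + 0.0455*0.19
= 0.0668

0.0668


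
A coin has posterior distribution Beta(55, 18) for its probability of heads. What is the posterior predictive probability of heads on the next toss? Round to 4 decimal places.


Posterior predictive = E[theta] = alpha/(alpha+beta)
= 55/73
= 0.7534

0.7534


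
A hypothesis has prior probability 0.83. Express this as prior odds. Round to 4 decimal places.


Odds = P(H) / P(not H) = 0.83 / 0.17
= 4.8824

4.8824


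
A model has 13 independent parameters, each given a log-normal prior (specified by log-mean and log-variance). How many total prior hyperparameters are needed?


Each log-normal prior needs 2 hyperparameters (log-mean and log-variance).
Total = 2 * 13 = 26

26


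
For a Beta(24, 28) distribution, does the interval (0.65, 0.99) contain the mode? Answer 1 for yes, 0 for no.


Mode of Beta(a,b) = (a-1)/(a+b-2)
= (24-1)/(24+28-2) = 0.46
Check: 0.65 <= 0.46 <= 0.99?
Result: 0

0


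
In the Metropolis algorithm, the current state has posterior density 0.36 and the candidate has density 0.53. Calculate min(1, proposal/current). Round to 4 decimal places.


Ratio = 0.53/0.36 = 1.4722
Acceptance probability = min(1, 1.4722)
= 1.0

1.0


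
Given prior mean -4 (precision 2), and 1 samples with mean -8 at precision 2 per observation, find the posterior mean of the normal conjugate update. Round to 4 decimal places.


The posterior mean is a precision-weighted average of prior and data.
Post. prec. = 2 + 2 = 4
Post. mean = (-8 + -16)/4 = -24/4 = -6.0

-6.0


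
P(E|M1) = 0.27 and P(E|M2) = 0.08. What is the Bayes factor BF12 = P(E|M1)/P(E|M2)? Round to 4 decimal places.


Bayes factor BF12 = P(E|M1) / P(E|M2)
= 0.27 / 0.08
= 3.375

3.375


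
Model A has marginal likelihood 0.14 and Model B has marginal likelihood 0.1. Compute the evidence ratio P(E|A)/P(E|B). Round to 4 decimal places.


Evidence ratio = P(E|A) / P(E|B)
= 0.14 / 0.1
= 1.4

1.4


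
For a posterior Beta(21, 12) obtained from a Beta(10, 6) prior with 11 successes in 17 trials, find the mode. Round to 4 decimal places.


Mode = (alpha - 1) / (alpha + beta - 2)
= 20 / 31
= 0.6452

0.6452


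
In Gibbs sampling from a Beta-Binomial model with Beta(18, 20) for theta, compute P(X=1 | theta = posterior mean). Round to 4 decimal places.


Posterior mean = alpha/(alpha+beta) = 18/38 = 0.4737
P(X=1|theta=mean) = theta = 0.4737

0.4737


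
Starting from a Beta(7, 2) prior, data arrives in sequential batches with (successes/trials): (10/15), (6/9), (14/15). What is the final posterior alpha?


In sequential Bayesian updating, we sum all successes.
Total successes = 30
Final alpha = 7 + 30 = 37

37


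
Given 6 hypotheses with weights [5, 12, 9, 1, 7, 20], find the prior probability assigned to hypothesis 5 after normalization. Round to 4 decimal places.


To normalize, divide each weight by the sum of all weights.
Sum = 54
Prior(H5) = 7/54 = 0.1296

0.1296


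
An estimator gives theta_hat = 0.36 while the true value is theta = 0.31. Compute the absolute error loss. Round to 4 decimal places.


The absolute error loss is |theta_hat - theta|
= |0.36 - 0.31|
= 0.05

0.05


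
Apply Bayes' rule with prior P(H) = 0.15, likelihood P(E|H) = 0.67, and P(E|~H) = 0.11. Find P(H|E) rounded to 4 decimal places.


Step 1: Compute marginal P(E) = P(E|H)P(H) + P(E|~H)P(~H)
= 0.67*0.15 + 0.11*0.85 = 0.194
Step 2: P(H|E) = P(E|H)P(H)/P(E) = 0.1005/0.194
= 0.518

0.518


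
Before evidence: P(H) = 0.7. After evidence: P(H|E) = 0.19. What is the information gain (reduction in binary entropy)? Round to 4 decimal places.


Prior entropy = 0.8813
Posterior entropy = 0.7015
Information gain = 0.8813 - 0.7015 = 0.1798

0.1798


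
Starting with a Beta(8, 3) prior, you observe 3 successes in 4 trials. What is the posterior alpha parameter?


For a Beta-Binomial conjugate model:
Posterior alpha = prior alpha + number of successes
= 8 + 3 = 11

11


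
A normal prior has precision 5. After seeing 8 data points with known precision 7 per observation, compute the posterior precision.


In the conjugate normal model, precisions add:
tau_posterior = tau_prior + n * tau_data
= 5 + 8*7 = 61

61


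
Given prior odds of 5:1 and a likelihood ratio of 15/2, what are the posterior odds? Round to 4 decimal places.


Posterior odds = prior odds * LR
Prior odds = 5/1 = 5.0
LR = 15/2 = 7.5
Posterior odds = 5.0 * 7.5 = 37.5

37.5


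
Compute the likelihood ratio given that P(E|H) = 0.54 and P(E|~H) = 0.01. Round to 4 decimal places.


LR = P(E|H) / P(E|~H)
= 0.54 / 0.01 = 54.0

54.0


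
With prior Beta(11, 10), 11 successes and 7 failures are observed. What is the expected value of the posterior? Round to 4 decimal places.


Posterior = Beta(22, 17)
E[theta] = alpha/(alpha+beta)
= 22/39 = 0.5641

0.5641


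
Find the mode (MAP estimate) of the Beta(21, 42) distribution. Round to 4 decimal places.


For Beta(a,b) with a,b > 1:
Mode = (a-1)/(a+b-2) = (21-1)/(63-2)
= 20/61 = 0.3279

0.3279


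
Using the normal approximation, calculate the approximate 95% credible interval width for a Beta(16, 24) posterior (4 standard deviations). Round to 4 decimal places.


Var(Beta) = 16*24/(40^2 * 41) = 0.0059
SD = 0.0765
Width ~ 4*SD = 0.306

0.306


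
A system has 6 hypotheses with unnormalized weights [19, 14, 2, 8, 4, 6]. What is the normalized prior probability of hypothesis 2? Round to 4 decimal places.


The normalized prior is the weight divided by the total.
Total weight = 53
P(H2) = 14 / 53 = 0.2642

0.2642


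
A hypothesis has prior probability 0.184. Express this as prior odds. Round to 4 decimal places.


Odds = P(H) / P(not H) = 0.184 / 0.816
= 0.2255

0.2255


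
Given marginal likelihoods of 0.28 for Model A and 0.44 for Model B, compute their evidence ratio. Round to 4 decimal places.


Ratio = ML(A) / ML(B) = 0.28/0.44
= 0.6364

0.6364


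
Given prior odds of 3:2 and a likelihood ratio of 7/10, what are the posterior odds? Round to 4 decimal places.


Posterior odds = prior odds * LR
Prior odds = 3/2 = 1.5
LR = 7/10 = 0.7
Posterior odds = 1.5 * 0.7 = 1.05

1.05


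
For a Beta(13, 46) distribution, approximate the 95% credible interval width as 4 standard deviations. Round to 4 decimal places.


Variance of Beta(a,b) = ab / ((a+b)^2 * (a+b+1))
= 13*46 / ((59)^2 * 60)
= 0.0029
SD = sqrt(0.0029) = 0.0535
Width = 4 * SD = 0.214

0.214


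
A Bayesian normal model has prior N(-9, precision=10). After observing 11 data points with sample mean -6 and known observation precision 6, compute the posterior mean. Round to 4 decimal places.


Posterior mean = (prior_precision * prior_mean + n * data_precision * data_mean) / (prior_precision + n * data_precision)
Numerator = 10*-9 + 11*6*-6 = -486
Denominator = 10 + 11*6 = 76
Posterior mean = -6.3947

-6.3947


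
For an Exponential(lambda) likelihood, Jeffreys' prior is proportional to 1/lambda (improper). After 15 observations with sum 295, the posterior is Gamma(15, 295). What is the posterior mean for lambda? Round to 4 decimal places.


Posterior = Gamma(n, sum_x) = Gamma(15, 295)
Posterior mean = shape/rate = 15/295
= 0.0508

0.0508


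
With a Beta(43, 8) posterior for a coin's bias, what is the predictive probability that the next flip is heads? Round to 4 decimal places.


The predictive probability equals the posterior mean.
P(next = heads) = alpha / (alpha + beta)
= 43 / 51 = 0.8431

0.8431


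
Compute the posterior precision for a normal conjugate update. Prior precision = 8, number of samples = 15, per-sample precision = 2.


tau_post = tau_0 + n * tau
= 8 + 15 * 2 = 38

38


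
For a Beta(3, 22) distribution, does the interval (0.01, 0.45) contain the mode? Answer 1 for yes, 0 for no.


Mode of Beta(a,b) = (a-1)/(a+b-2)
= (3-1)/(3+22-2) = 0.087
Check: 0.01 <= 0.087 <= 0.45?
Result: 1

1


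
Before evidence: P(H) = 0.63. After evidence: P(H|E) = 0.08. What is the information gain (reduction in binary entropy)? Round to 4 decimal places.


Prior entropy = 0.9507
Posterior entropy = 0.4022
Information gain = 0.9507 - 0.4022 = 0.5485

0.5485


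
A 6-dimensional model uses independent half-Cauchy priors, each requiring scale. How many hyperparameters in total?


Per parameter: 1 (scale).
Total = 6 * 1 = 6

6


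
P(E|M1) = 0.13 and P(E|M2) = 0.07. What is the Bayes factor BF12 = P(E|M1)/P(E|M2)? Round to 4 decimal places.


Bayes factor BF12 = P(E|M1) / P(E|M2)
= 0.13 / 0.07
= 1.8571

1.8571


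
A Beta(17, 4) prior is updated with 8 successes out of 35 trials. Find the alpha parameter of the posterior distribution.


In the Beta-Binomial conjugate update:
alpha_post = alpha_prior + successes
= 17 + 8
= 25

25


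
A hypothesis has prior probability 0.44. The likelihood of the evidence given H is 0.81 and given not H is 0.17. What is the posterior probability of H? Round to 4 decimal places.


Using Bayes' theorem:
P(E) = 0.44 * 0.81 + 0.56 * 0.17
P(E) = 0.4516
P(H|E) = (0.44 * 0.81) / 0.4516 = 0.7892

0.7892


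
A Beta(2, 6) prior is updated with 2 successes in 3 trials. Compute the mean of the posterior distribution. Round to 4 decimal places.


After update: Beta(4, 7)
Mean = 4 / (4 + 7) = 4 / 11
= 0.3636

0.3636


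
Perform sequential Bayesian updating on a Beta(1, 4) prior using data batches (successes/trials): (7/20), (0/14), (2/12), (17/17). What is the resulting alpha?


Accumulate successes: 26
Posterior alpha = prior alpha + sum of successes
= 1 + 26 = 27

27


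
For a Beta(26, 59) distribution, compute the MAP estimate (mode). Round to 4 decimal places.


MAP = mode = (a-1)/(a+b-2)
= (26-1)/(26+59-2)
= 25/83 = 0.3012

0.3012


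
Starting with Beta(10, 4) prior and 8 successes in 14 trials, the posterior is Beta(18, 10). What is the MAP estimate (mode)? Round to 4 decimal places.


The mode of Beta(a, b) when a > 1 and b > 1 is (a-1)/(a+b-2)
= (18 - 1) / (18 + 10 - 2)
= 17 / 26
= 0.6538

0.6538


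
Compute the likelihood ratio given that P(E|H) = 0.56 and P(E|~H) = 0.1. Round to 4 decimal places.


LR = P(E|H) / P(E|~H)
= 0.56 / 0.1 = 5.6

5.6


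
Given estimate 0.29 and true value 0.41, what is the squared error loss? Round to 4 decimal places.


Squared error = (estimate - true)^2
Difference = -0.12
Loss = -0.12^2 = 0.0144

0.0144


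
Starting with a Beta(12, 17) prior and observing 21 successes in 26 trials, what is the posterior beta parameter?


Posterior beta = prior beta + failures
Failures = 26 - 21 = 5
beta_post = 17 + 5 = 22

22


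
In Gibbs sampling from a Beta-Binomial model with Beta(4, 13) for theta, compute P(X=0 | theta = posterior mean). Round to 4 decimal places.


Posterior mean = alpha/(alpha+beta) = 4/17 = 0.2353
P(X=0|theta=mean) = 1 - theta = 0.7647

0.7647


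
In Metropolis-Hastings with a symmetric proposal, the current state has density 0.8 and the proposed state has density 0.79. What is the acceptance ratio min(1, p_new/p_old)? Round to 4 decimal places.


Ratio = p_new / p_old = 0.79 / 0.8 = 0.9875
Acceptance = min(1, 0.9875) = 0.9875

0.9875


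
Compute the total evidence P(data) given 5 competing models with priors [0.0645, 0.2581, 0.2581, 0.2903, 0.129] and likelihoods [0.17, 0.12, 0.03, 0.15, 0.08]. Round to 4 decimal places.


Marginal likelihood = sum P(model_i) * P(data|model_i)
Model 1: 0.0645 * 0.17 = 0.011
Model 2: 0.2581 * 0.12 = 0.031
Model 3: 0.2581 * 0.03 = 0.0077
Model 4: 0.2903 * 0.15 = 0.0435
Model 5: 0.129 * 0.08 = 0.0103
Total = 0.1035

0.1035


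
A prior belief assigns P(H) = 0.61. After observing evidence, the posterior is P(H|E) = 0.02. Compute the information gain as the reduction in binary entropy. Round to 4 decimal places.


H(prior) = -0.61*log2(0.61) - 0.39*log2(0.39)
= 0.9648
H(post) = -0.02*log2(0.02) - 0.98*log2(0.98)
= 0.1414
IG = 0.9648 - 0.1414 = 0.8234

0.8234


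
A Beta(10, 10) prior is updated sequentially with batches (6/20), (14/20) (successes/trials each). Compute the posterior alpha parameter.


Sequential conjugate updating is equivalent to a single batch update.
Total successes across all batches = 20
alpha_posterior = alpha_prior + total_successes = 10 + 20
= 30

30


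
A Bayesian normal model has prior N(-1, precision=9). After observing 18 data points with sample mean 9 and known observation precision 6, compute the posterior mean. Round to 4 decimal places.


Posterior mean = (prior_precision * prior_mean + n * data_precision * data_mean) / (prior_precision + n * data_precision)
Numerator = 9*-1 + 18*6*9 = 963
Denominator = 9 + 18*6 = 117
Posterior mean = 8.2308

8.2308


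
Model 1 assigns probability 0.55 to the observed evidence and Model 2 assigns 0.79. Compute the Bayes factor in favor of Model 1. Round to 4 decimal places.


BF = P(data|M1) / P(data|M2)
= 0.55 / 0.79 = 0.6962

0.6962


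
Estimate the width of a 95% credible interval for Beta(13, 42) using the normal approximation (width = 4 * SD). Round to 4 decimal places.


For Beta(a,b): Var = ab/((a+b)^2(a+b+1))
Var = 0.0032, SD = 0.0568
Approximate 95% CI width = 4 * 0.0568 = 0.2271

0.2271


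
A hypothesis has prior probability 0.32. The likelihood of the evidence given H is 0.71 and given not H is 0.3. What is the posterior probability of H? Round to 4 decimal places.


Using Bayes' theorem:
P(E) = 0.32 * 0.71 + 0.68 * 0.3
P(E) = 0.4312
P(H|E) = (0.32 * 0.71) / 0.4312 = 0.5269

0.5269


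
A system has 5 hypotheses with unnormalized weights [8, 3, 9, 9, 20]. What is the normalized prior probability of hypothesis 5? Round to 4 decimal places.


The normalized prior is the weight divided by the total.
Total weight = 49
P(H5) = 20 / 49 = 0.4082

0.4082


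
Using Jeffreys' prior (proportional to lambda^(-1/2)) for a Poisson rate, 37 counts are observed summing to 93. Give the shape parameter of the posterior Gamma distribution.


Conjugate update: Gamma(prior_shape + S, prior_rate + n).
Prior shape = 0.5, prior rate = 0.
Posterior shape = 0.5 + S = 0.5 + 93 = 93.5

93.5


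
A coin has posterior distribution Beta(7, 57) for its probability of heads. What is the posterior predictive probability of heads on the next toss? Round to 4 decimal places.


Posterior predictive = E[theta] = alpha/(alpha+beta)
= 7/64
= 0.1094

0.1094


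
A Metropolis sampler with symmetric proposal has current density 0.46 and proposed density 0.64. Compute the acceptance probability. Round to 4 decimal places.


For symmetric proposals, acceptance = min(1, pi(x*)/pi(x))
= min(1, 0.64/0.46)
= min(1, 1.3913) = 1.0

1.0


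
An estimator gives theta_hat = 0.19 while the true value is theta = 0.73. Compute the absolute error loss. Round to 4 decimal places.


The absolute error loss is |theta_hat - theta|
= |0.19 - 0.73|
= 0.54

0.54


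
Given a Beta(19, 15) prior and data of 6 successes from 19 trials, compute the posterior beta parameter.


Number of failures = 19 - 6 = 13
Posterior beta = 15 + 13 = 28

28


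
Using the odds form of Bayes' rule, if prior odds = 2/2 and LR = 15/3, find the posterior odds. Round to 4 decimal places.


Bayes' rule in odds form: posterior odds = prior odds * LR
= (2 * 15) / (2 * 3)
= 30/6 = 5.0

5.0


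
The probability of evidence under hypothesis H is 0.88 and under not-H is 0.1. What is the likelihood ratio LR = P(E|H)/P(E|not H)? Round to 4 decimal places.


LR = 0.88 / 0.1
= 8.8

8.8


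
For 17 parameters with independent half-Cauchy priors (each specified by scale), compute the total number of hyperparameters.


A half-Cauchy prior has 1 hyperparameter per parameter.
Total = 17 * 1 = 17

17


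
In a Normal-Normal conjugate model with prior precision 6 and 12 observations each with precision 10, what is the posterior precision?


Posterior precision = prior precision + n * observation precision
= 6 + 12 * 10
= 6 + 120 = 126

126
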